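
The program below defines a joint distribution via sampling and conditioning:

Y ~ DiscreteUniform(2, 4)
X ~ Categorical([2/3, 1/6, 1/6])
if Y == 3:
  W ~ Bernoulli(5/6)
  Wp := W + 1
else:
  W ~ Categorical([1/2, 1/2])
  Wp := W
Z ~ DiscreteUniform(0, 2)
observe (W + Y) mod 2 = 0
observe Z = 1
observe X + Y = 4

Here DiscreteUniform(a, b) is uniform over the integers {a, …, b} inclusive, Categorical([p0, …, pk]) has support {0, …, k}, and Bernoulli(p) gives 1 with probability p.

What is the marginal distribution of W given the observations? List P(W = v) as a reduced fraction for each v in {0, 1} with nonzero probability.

P(W=0) = 3/4, P(W=1) = 1/4

Enumerate traces; 3 have nonzero weight after conditioning:
  (Y=2, X=2, W=0, Z=1) weight 1/108
  (Y=3, X=1, W=1, Z=1) weight 5/324
  (Y=4, X=0, W=0, Z=1) weight 1/27
Group by W:
  weight(W=0) = 5/108
  weight(W=1) = 5/324
Total weight = 5/108 + 5/324 = 5/81
P(W=0 | obs) = 5/108 / 5/81 = 3/4
P(W=1 | obs) = 5/324 / 5/81 = 1/4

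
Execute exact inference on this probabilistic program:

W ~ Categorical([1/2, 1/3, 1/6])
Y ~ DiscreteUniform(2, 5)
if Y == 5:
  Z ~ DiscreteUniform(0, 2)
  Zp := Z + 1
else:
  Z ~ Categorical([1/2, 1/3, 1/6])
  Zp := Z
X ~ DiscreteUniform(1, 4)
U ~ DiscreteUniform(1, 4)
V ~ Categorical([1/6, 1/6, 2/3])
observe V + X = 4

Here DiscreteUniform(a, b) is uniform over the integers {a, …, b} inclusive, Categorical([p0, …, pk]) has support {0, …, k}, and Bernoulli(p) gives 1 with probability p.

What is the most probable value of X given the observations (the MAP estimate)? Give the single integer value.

argmax_v P(X = v | obs) = 2

Enumerate traces; 432 have nonzero weight after conditioning:
  (W=0, Y=2, Z=0, X=2, U=1, V=2) weight 1/384
  (W=0, Y=2, Z=0, X=2, U=2, V=2) weight 1/384
  (W=0, Y=2, Z=0, X=2, U=3, V=2) weight 1/384
  (W=0, Y=2, Z=0, X=2, U=4, V=2) weight 1/384
  (W=0, Y=2, Z=0, X=3, U=1, V=1) weight 1/1536
  (W=0, Y=2, Z=0, X=3, U=2, V=1) weight 1/1536
  (W=0, Y=2, Z=0, X=3, U=3, V=1) weight 1/1536
  (W=0, Y=2, Z=0, X=3, U=4, V=1) weight 1/1536
  (W=0, Y=2, Z=0, X=4, U=1, V=0) weight 1/1536
  … 423 more
Group by X:
  weight(X=2) = 1/6
  weight(X=3) = 1/24
  weight(X=4) = 1/24
Total weight = 1/6 + 1/24 + 1/24 = 1/4
P(X=2 | obs) = 1/6 / 1/4 = 2/3
P(X=3 | obs) = 1/24 / 1/4 = 1/6
P(X=4 | obs) = 1/24 / 1/4 = 1/6
argmax = 2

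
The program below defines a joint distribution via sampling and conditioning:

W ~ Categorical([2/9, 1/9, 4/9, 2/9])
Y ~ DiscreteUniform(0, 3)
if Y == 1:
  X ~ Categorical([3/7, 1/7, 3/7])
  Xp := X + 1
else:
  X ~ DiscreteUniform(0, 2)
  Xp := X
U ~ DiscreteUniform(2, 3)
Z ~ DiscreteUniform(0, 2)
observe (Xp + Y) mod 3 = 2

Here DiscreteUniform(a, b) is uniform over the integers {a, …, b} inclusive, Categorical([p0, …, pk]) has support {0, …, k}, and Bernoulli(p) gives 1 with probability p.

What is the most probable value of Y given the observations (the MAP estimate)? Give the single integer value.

Enumerate traces; 96 have nonzero weight after conditioning:
  (W=0, Y=0, X=2, U=2, Z=0) weight 1/324
  (W=0, Y=0, X=2, U=2, Z=1) weight 1/324
  (W=0, Y=0, X=2, U=2, Z=2) weight 1/324
  (W=0, Y=0, X=2, U=3, Z=0) weight 1/324
  (W=0, Y=0, X=2, U=3, Z=1) weight 1/324
  (W=0, Y=0, X=2, U=3, Z=2) weight 1/324
  (W=0, Y=1, X=0, U=2, Z=0) weight 1/252
  (W=0, Y=1, X=0, U=2, Z=1) weight 1/252
  (W=0, Y=2, X=0, U=2, Z=0) weight 1/324
  (W=0, Y=3, X=2, U=2, Z=0) weight 1/324
  … 86 more
Group by Y:
  weight(Y=0) = 1/12
  weight(Y=1) = 3/28
  weight(Y=2) = 1/12
  weight(Y=3) = 1/12
Total weight = 1/12 + 3/28 + 1/12 + 1/12 = 5/14
P(Y=0 | obs) = 1/12 / 5/14 = 7/30
P(Y=1 | obs) = 3/28 / 5/14 = 3/10
P(Y=2 | obs) = 1/12 / 5/14 = 7/30
P(Y=3 | obs) = 1/12 / 5/14 = 7/30
argmax = 1

argmax_v P(Y = v | obs) = 1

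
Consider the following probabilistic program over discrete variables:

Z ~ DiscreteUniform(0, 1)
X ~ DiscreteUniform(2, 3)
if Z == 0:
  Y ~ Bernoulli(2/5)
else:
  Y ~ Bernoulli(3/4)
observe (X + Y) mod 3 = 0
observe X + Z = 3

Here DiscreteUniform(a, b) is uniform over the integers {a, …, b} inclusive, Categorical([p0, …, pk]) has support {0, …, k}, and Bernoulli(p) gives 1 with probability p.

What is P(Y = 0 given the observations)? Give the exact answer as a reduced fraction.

Enumerate traces; 2 have nonzero weight after conditioning:
  (Z=0, X=3, Y=0) weight 3/20
  (Z=1, X=2, Y=1) weight 3/16
Group by Y:
  weight(Y=0) = 3/20
  weight(Y=1) = 3/16
Total weight = 3/20 + 3/16 = 27/80
P(Y=0 | obs) = 3/20 / 27/80 = 4/9
P(Y=1 | obs) = 3/16 / 27/80 = 5/9

P(Y = 0 | obs) = 4/9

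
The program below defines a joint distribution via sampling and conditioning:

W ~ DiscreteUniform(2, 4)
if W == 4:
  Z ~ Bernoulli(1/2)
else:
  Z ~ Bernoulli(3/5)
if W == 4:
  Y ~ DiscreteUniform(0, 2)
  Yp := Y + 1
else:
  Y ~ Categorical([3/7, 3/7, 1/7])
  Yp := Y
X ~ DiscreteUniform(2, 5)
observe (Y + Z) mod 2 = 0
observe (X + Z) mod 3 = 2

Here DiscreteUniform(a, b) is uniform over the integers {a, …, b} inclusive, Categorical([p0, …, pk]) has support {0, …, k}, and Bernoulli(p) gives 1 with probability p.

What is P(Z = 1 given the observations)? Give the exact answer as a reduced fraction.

Enumerate traces; 15 have nonzero weight after conditioning:
  (W=2, Z=0, Y=0, X=2) weight 1/70
  (W=2, Z=0, Y=0, X=5) weight 1/70
  (W=2, Z=0, Y=2, X=2) weight 1/210
  (W=2, Z=0, Y=2, X=5) weight 1/210
  (W=2, Z=1, Y=1, X=4) weight 3/140
  (W=3, Z=0, Y=0, X=2) weight 1/70
  (W=3, Z=0, Y=0, X=5) weight 1/70
  (W=3, Z=0, Y=2, X=2) weight 1/210
  … 7 more
Group by Z:
  weight(Z=0) = 83/630
  weight(Z=1) = 143/2520
Total weight = 83/630 + 143/2520 = 95/504
P(Z=0 | obs) = 83/630 / 95/504 = 332/475
P(Z=1 | obs) = 143/2520 / 95/504 = 143/475

P(Z = 1 | obs) = 143/475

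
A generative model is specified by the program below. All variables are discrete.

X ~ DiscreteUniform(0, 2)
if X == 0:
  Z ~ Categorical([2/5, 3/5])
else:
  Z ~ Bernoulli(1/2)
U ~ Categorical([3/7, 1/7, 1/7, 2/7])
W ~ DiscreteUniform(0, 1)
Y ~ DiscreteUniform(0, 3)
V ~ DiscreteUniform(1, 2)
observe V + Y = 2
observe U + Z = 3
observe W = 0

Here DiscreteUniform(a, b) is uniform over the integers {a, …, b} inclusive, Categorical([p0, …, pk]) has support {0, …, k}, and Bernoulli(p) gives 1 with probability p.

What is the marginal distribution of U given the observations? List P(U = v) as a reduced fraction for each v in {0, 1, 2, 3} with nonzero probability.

P(U=2) = 4/11, P(U=3) = 7/11

Enumerate traces; 12 have nonzero weight after conditioning:
  (X=0, Z=0, U=3, W=0, Y=0, V=2) weight 1/420
  (X=0, Z=0, U=3, W=0, Y=1, V=1) weight 1/420
  (X=0, Z=1, U=2, W=0, Y=0, V=2) weight 1/560
  (X=0, Z=1, U=2, W=0, Y=1, V=1) weight 1/560
  (X=1, Z=0, U=3, W=0, Y=0, V=2) weight 1/336
  (X=1, Z=0, U=3, W=0, Y=1, V=1) weight 1/336
  (X=1, Z=1, U=2, W=0, Y=0, V=2) weight 1/672
  (X=1, Z=1, U=2, W=0, Y=1, V=1) weight 1/672
  … 4 more
Group by U:
  weight(U=2) = 1/105
  weight(U=3) = 1/60
Total weight = 1/105 + 1/60 = 11/420
P(U=2 | obs) = 1/105 / 11/420 = 4/11
P(U=3 | obs) = 1/60 / 11/420 = 7/11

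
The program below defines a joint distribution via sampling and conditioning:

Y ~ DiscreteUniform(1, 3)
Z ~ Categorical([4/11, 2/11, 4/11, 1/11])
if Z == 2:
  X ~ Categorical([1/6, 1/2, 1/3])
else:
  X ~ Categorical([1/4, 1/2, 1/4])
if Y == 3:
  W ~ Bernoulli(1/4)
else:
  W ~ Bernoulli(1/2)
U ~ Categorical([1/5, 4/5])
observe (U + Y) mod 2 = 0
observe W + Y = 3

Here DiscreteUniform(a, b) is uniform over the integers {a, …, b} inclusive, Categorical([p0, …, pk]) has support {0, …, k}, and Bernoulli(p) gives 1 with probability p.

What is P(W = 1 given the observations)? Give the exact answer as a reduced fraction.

Enumerate traces; 24 have nonzero weight after conditioning:
  (Y=2, Z=0, X=0, W=1, U=0) weight 1/330
  (Y=2, Z=0, X=1, W=1, U=0) weight 1/165
  (Y=2, Z=0, X=2, W=1, U=0) weight 1/330
  (Y=2, Z=1, X=0, W=1, U=0) weight 1/660
  (Y=2, Z=1, X=1, W=1, U=0) weight 1/330
  (Y=2, Z=1, X=2, W=1, U=0) weight 1/660
  (Y=2, Z=2, X=0, W=1, U=0) weight 1/495
  (Y=2, Z=2, X=1, W=1, U=0) weight 1/165
  (Y=3, Z=0, X=0, W=0, U=1) weight 1/55
  … 15 more
Group by W:
  weight(W=0) = 1/5
  weight(W=1) = 1/30
Total weight = 1/5 + 1/30 = 7/30
P(W=0 | obs) = 1/5 / 7/30 = 6/7
P(W=1 | obs) = 1/30 / 7/30 = 1/7

P(W = 1 | obs) = 1/7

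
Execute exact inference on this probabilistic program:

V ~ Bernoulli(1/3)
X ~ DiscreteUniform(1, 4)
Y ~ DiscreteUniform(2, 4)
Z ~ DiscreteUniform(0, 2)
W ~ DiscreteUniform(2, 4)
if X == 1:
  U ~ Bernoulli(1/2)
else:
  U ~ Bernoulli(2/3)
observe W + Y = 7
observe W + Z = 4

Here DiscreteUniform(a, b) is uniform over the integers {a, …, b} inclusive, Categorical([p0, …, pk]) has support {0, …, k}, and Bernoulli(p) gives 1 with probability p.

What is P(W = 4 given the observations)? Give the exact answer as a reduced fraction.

P(W = 4 | obs) = 1/2

Enumerate traces; 32 have nonzero weight after conditioning:
  (V=0, X=1, Y=3, Z=0, W=4, U=0) weight 1/324
  (V=0, X=1, Y=3, Z=0, W=4, U=1) weight 1/324
  (V=0, X=1, Y=4, Z=1, W=3, U=0) weight 1/324
  (V=0, X=1, Y=4, Z=1, W=3, U=1) weight 1/324
  (V=0, X=2, Y=3, Z=0, W=4, U=0) weight 1/486
  (V=0, X=2, Y=3, Z=0, W=4, U=1) weight 1/243
  (V=0, X=2, Y=4, Z=1, W=3, U=0) weight 1/486
  (V=0, X=2, Y=4, Z=1, W=3, U=1) weight 1/243
  … 24 more
Group by W:
  weight(W=3) = 1/27
  weight(W=4) = 1/27
Total weight = 1/27 + 1/27 = 2/27
P(W=3 | obs) = 1/27 / 2/27 = 1/2
P(W=4 | obs) = 1/27 / 2/27 = 1/2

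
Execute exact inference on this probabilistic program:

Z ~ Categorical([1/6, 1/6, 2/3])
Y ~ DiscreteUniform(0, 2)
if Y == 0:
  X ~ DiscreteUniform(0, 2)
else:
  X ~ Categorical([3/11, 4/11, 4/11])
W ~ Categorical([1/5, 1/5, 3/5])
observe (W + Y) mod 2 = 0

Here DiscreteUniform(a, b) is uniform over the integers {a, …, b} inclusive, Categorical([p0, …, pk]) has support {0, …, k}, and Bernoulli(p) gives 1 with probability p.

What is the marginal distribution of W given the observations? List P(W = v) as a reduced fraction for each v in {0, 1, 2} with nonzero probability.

P(W=0) = 2/9, P(W=1) = 1/9, P(W=2) = 2/3

Enumerate traces; 45 have nonzero weight after conditioning:
  (Z=0, Y=0, X=0, W=0) weight 1/270
  (Z=0, Y=0, X=0, W=2) weight 1/90
  (Z=0, Y=0, X=1, W=0) weight 1/270
  (Z=0, Y=0, X=1, W=2) weight 1/90
  (Z=0, Y=0, X=2, W=0) weight 1/270
  (Z=0, Y=0, X=2, W=2) weight 1/90
  (Z=0, Y=1, X=0, W=1) weight 1/330
  (Z=0, Y=1, X=1, W=1) weight 2/495
  … 37 more
Group by W:
  weight(W=0) = 2/15
  weight(W=1) = 1/15
  weight(W=2) = 2/5
Total weight = 2/15 + 1/15 + 2/5 = 3/5
P(W=0 | obs) = 2/15 / 3/5 = 2/9
P(W=1 | obs) = 1/15 / 3/5 = 1/9
P(W=2 | obs) = 2/5 / 3/5 = 2/3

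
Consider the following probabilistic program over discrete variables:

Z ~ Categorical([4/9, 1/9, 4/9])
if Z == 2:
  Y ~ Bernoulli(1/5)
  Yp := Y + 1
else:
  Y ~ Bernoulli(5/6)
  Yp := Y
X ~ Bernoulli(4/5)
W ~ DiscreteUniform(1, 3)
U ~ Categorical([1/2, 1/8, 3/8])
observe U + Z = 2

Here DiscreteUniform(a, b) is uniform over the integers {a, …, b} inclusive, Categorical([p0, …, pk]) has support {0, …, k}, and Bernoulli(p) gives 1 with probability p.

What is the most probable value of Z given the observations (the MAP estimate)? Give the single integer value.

Enumerate traces; 36 have nonzero weight after conditioning:
  (Z=0, Y=0, X=0, W=1, U=2) weight 1/540
  (Z=0, Y=0, X=0, W=2, U=2) weight 1/540
  (Z=0, Y=0, X=0, W=3, U=2) weight 1/540
  (Z=0, Y=0, X=1, W=1, U=2) weight 1/135
  (Z=0, Y=0, X=1, W=2, U=2) weight 1/135
  (Z=0, Y=0, X=1, W=3, U=2) weight 1/135
  (Z=0, Y=1, X=0, W=1, U=2) weight 1/108
  (Z=0, Y=1, X=0, W=2, U=2) weight 1/108
  (Z=1, Y=0, X=0, W=1, U=1) weight 1/6480
  (Z=2, Y=0, X=0, W=1, U=0) weight 8/675
  … 26 more
Group by Z:
  weight(Z=0) = 1/6
  weight(Z=1) = 1/72
  weight(Z=2) = 2/9
Total weight = 1/6 + 1/72 + 2/9 = 29/72
P(Z=0 | obs) = 1/6 / 29/72 = 12/29
P(Z=1 | obs) = 1/72 / 29/72 = 1/29
P(Z=2 | obs) = 2/9 / 29/72 = 16/29
argmax = 2

argmax_v P(Z = v | obs) = 2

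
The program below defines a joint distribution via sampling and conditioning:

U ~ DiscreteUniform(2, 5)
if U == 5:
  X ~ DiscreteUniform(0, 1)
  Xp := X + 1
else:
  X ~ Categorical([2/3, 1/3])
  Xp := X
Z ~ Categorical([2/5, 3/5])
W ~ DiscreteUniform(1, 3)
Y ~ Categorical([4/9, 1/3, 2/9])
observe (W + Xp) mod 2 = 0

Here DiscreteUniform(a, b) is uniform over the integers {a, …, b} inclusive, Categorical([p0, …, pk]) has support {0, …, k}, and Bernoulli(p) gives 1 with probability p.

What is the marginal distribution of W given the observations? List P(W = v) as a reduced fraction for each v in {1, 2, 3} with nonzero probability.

Enumerate traces; 72 have nonzero weight after conditioning:
  (U=2, X=0, Z=0, W=2, Y=0) weight 4/405
  (U=2, X=0, Z=0, W=2, Y=1) weight 1/135
  (U=2, X=0, Z=0, W=2, Y=2) weight 2/405
  (U=2, X=0, Z=1, W=2, Y=0) weight 2/135
  (U=2, X=0, Z=1, W=2, Y=1) weight 1/90
  (U=2, X=0, Z=1, W=2, Y=2) weight 1/135
  (U=2, X=1, Z=0, W=1, Y=0) weight 2/405
  (U=2, X=1, Z=0, W=1, Y=1) weight 1/270
  (U=2, X=1, Z=0, W=3, Y=0) weight 2/405
  … 63 more
Group by W:
  weight(W=1) = 1/8
  weight(W=2) = 5/24
  weight(W=3) = 1/8
Total weight = 1/8 + 5/24 + 1/8 = 11/24
P(W=1 | obs) = 1/8 / 11/24 = 3/11
P(W=2 | obs) = 5/24 / 11/24 = 5/11
P(W=3 | obs) = 1/8 / 11/24 = 3/11

P(W=1) = 3/11, P(W=2) = 5/11, P(W=3) = 3/11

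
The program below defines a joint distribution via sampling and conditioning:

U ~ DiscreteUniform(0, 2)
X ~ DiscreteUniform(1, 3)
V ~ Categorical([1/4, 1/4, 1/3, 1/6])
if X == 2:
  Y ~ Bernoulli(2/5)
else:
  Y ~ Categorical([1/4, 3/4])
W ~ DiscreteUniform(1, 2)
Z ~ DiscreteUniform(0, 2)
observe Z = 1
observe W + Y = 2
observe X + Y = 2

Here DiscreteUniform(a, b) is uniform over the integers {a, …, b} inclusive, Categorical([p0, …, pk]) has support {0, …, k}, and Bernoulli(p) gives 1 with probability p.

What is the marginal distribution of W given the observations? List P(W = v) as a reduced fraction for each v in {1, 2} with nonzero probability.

P(W=1) = 5/9, P(W=2) = 4/9

Enumerate traces; 24 have nonzero weight after conditioning:
  (U=0, X=1, V=0, Y=1, W=1, Z=1) weight 1/288
  (U=0, X=1, V=1, Y=1, W=1, Z=1) weight 1/288
  (U=0, X=1, V=2, Y=1, W=1, Z=1) weight 1/216
  (U=0, X=1, V=3, Y=1, W=1, Z=1) weight 1/432
  (U=0, X=2, V=0, Y=0, W=2, Z=1) weight 1/360
  (U=0, X=2, V=1, Y=0, W=2, Z=1) weight 1/360
  (U=0, X=2, V=2, Y=0, W=2, Z=1) weight 1/270
  (U=0, X=2, V=3, Y=0, W=2, Z=1) weight 1/540
  … 16 more
Group by W:
  weight(W=1) = 1/24
  weight(W=2) = 1/30
Total weight = 1/24 + 1/30 = 3/40
P(W=1 | obs) = 1/24 / 3/40 = 5/9
P(W=2 | obs) = 1/30 / 3/40 = 4/9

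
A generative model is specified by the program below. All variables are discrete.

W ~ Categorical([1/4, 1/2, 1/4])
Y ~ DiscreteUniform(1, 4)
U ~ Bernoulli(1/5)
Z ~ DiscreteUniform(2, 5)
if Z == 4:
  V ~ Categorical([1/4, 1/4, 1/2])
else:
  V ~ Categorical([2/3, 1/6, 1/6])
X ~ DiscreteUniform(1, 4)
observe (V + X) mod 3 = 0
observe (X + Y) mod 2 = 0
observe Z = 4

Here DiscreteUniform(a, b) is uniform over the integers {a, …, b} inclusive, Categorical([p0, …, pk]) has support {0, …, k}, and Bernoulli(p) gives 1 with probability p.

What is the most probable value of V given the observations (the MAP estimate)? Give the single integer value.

Enumerate traces; 48 have nonzero weight after conditioning:
  (W=0, Y=1, U=0, Z=4, V=0, X=3) weight 1/1280
  (W=0, Y=1, U=0, Z=4, V=2, X=1) weight 1/640
  (W=0, Y=1, U=1, Z=4, V=0, X=3) weight 1/5120
  (W=0, Y=1, U=1, Z=4, V=2, X=1) weight 1/2560
  (W=0, Y=2, U=0, Z=4, V=1, X=2) weight 1/1280
  (W=0, Y=2, U=0, Z=4, V=2, X=4) weight 1/640
  (W=0, Y=2, U=1, Z=4, V=1, X=2) weight 1/5120
  (W=0, Y=2, U=1, Z=4, V=2, X=4) weight 1/2560
  … 40 more
Group by V:
  weight(V=0) = 1/128
  weight(V=1) = 1/128
  weight(V=2) = 1/32
Total weight = 1/128 + 1/128 + 1/32 = 3/64
P(V=0 | obs) = 1/128 / 3/64 = 1/6
P(V=1 | obs) = 1/128 / 3/64 = 1/6
P(V=2 | obs) = 1/32 / 3/64 = 2/3
argmax = 2

argmax_v P(V = v | obs) = 2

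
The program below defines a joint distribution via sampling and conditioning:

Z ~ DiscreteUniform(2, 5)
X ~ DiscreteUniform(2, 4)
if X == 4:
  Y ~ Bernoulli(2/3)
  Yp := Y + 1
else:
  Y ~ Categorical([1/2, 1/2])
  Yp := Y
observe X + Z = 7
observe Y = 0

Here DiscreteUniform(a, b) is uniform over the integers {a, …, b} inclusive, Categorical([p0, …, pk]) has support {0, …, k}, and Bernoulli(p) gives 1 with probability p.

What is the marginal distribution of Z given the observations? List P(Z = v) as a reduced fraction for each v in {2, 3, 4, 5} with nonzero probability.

P(Z=3) = 1/4, P(Z=4) = 3/8, P(Z=5) = 3/8

Enumerate traces; 3 have nonzero weight after conditioning:
  (Z=3, X=4, Y=0) weight 1/36
  (Z=4, X=3, Y=0) weight 1/24
  (Z=5, X=2, Y=0) weight 1/24
Group by Z:
  weight(Z=3) = 1/36
  weight(Z=4) = 1/24
  weight(Z=5) = 1/24
Total weight = 1/36 + 1/24 + 1/24 = 1/9
P(Z=3 | obs) = 1/36 / 1/9 = 1/4
P(Z=4 | obs) = 1/24 / 1/9 = 3/8
P(Z=5 | obs) = 1/24 / 1/9 = 3/8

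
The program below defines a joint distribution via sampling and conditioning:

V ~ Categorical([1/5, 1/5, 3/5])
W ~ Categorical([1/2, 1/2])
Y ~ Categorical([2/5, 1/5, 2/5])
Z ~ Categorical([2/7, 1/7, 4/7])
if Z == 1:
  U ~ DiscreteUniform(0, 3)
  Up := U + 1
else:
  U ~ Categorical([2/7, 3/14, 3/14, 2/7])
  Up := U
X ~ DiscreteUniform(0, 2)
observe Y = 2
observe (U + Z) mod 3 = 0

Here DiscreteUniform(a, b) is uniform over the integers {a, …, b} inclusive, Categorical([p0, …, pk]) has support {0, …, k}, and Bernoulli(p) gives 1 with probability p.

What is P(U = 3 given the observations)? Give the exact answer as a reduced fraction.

Enumerate traces; 72 have nonzero weight after conditioning:
  (V=0, W=0, Y=2, Z=0, U=0, X=0) weight 4/3675
  (V=0, W=0, Y=2, Z=0, U=0, X=1) weight 4/3675
  (V=0, W=0, Y=2, Z=0, U=0, X=2) weight 4/3675
  (V=0, W=0, Y=2, Z=0, U=3, X=0) weight 4/3675
  (V=0, W=0, Y=2, Z=0, U=3, X=1) weight 4/3675
  (V=0, W=0, Y=2, Z=0, U=3, X=2) weight 4/3675
  (V=0, W=0, Y=2, Z=1, U=2, X=0) weight 1/2100
  (V=0, W=0, Y=2, Z=1, U=2, X=1) weight 1/2100
  (V=0, W=0, Y=2, Z=2, U=1, X=0) weight 2/1225
  … 63 more
Group by U:
  weight(U=0) = 8/245
  weight(U=1) = 12/245
  weight(U=2) = 1/70
  weight(U=3) = 8/245
Total weight = 8/245 + 12/245 + 1/70 + 8/245 = 9/70
P(U=0 | obs) = 8/245 / 9/70 = 16/63
P(U=1 | obs) = 12/245 / 9/70 = 8/21
P(U=2 | obs) = 1/70 / 9/70 = 1/9
P(U=3 | obs) = 8/245 / 9/70 = 16/63

P(U = 3 | obs) = 16/63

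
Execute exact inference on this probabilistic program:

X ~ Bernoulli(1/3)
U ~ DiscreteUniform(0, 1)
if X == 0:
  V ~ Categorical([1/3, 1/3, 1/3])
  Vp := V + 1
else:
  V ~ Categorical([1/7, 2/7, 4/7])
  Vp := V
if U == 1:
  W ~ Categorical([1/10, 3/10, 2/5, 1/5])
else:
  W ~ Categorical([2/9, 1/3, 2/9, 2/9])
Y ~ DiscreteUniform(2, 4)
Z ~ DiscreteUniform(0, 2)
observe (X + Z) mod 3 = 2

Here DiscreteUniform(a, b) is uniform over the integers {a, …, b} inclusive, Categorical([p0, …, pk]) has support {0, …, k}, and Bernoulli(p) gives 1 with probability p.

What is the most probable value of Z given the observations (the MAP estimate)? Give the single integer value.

argmax_v P(Z = v | obs) = 2

Enumerate traces; 144 have nonzero weight after conditioning:
  (X=0, U=0, V=0, W=0, Y=2, Z=2) weight 2/729
  (X=0, U=0, V=0, W=0, Y=3, Z=2) weight 2/729
  (X=0, U=0, V=0, W=0, Y=4, Z=2) weight 2/729
  (X=0, U=0, V=0, W=1, Y=2, Z=2) weight 1/243
  (X=0, U=0, V=0, W=1, Y=3, Z=2) weight 1/243
  (X=0, U=0, V=0, W=1, Y=4, Z=2) weight 1/243
  (X=0, U=0, V=0, W=2, Y=2, Z=2) weight 2/729
  (X=0, U=0, V=0, W=2, Y=3, Z=2) weight 2/729
  (X=1, U=0, V=0, W=0, Y=2, Z=1) weight 1/1701
  … 135 more
Group by Z:
  weight(Z=1) = 1/9
  weight(Z=2) = 2/9
Total weight = 1/9 + 2/9 = 1/3
P(Z=1 | obs) = 1/9 / 1/3 = 1/3
P(Z=2 | obs) = 2/9 / 1/3 = 2/3
argmax = 2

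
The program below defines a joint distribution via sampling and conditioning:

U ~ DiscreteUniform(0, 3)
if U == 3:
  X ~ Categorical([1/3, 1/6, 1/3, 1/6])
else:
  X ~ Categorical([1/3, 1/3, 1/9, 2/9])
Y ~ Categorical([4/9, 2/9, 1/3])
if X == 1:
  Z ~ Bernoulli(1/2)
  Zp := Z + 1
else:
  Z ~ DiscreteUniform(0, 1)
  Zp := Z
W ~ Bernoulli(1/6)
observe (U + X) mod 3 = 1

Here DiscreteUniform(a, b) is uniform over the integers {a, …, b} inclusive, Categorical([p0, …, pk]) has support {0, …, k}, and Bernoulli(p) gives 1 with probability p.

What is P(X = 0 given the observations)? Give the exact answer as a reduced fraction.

P(X = 0 | obs) = 2/7

Enumerate traces; 60 have nonzero weight after conditioning:
  (U=0, X=1, Y=0, Z=0, W=0) weight 5/324
  (U=0, X=1, Y=0, Z=0, W=1) weight 1/324
  (U=0, X=1, Y=0, Z=1, W=0) weight 5/324
  (U=0, X=1, Y=0, Z=1, W=1) weight 1/324
  (U=0, X=1, Y=1, Z=0, W=0) weight 5/648
  (U=0, X=1, Y=1, Z=0, W=1) weight 1/648
  (U=0, X=1, Y=1, Z=1, W=0) weight 5/648
  (U=0, X=1, Y=1, Z=1, W=1) weight 1/648
  (U=1, X=0, Y=0, Z=0, W=0) weight 5/324
  (U=1, X=3, Y=0, Z=0, W=0) weight 5/486
  … 50 more
Group by X:
  weight(X=0) = 1/12
  weight(X=1) = 1/8
  weight(X=2) = 1/36
  weight(X=3) = 1/18
Total weight = 1/12 + 1/8 + 1/36 + 1/18 = 7/24
P(X=0 | obs) = 1/12 / 7/24 = 2/7
P(X=1 | obs) = 1/8 / 7/24 = 3/7
P(X=2 | obs) = 1/36 / 7/24 = 2/21
P(X=3 | obs) = 1/18 / 7/24 = 4/21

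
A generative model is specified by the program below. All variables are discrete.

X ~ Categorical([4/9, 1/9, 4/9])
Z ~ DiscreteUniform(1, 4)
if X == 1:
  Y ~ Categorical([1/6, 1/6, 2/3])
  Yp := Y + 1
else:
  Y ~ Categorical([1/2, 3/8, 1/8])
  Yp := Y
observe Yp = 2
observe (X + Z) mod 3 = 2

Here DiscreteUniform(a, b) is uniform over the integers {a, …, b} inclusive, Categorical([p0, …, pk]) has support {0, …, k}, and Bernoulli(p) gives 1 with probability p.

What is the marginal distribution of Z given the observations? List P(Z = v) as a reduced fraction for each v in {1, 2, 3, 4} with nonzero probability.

P(Z=1) = 1/8, P(Z=2) = 3/8, P(Z=3) = 3/8, P(Z=4) = 1/8

Enumerate traces; 4 have nonzero weight after conditioning:
  (X=0, Z=2, Y=2) weight 1/72
  (X=1, Z=1, Y=1) weight 1/216
  (X=1, Z=4, Y=1) weight 1/216
  (X=2, Z=3, Y=2) weight 1/72
Group by Z:
  weight(Z=1) = 1/216
  weight(Z=2) = 1/72
  weight(Z=3) = 1/72
  weight(Z=4) = 1/216
Total weight = 1/216 + 1/72 + 1/72 + 1/216 = 1/27
P(Z=1 | obs) = 1/216 / 1/27 = 1/8
P(Z=2 | obs) = 1/72 / 1/27 = 3/8
P(Z=3 | obs) = 1/72 / 1/27 = 3/8
P(Z=4 | obs) = 1/216 / 1/27 = 1/8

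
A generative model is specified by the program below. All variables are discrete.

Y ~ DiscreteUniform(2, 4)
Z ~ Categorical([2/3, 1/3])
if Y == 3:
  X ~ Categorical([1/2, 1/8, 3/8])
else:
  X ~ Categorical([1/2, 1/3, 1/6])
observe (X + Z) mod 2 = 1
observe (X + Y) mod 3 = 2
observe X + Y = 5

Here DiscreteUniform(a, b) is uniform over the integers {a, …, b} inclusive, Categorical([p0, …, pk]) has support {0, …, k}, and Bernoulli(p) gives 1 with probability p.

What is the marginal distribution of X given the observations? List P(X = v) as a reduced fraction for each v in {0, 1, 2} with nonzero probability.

P(X=1) = 16/25, P(X=2) = 9/25

Enumerate traces; 2 have nonzero weight after conditioning:
  (Y=3, Z=1, X=2) weight 1/24
  (Y=4, Z=0, X=1) weight 2/27
Group by X:
  weight(X=1) = 2/27
  weight(X=2) = 1/24
Total weight = 2/27 + 1/24 = 25/216
P(X=1 | obs) = 2/27 / 25/216 = 16/25
P(X=2 | obs) = 1/24 / 25/216 = 9/25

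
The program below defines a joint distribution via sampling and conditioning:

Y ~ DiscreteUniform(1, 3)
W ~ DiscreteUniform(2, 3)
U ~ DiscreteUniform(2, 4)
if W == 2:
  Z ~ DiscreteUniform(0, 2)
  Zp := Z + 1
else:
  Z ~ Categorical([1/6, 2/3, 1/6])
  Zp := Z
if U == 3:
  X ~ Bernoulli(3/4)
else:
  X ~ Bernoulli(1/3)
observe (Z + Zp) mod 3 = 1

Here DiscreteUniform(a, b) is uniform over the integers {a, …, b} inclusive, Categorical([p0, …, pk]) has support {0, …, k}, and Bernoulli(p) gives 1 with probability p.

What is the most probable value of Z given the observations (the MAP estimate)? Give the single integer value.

argmax_v P(Z = v | obs) = 0

Enumerate traces; 36 have nonzero weight after conditioning:
  (Y=1, W=2, U=2, Z=0, X=0) weight 1/81
  (Y=1, W=2, U=2, Z=0, X=1) weight 1/162
  (Y=1, W=2, U=3, Z=0, X=0) weight 1/216
  (Y=1, W=2, U=3, Z=0, X=1) weight 1/72
  (Y=1, W=2, U=4, Z=0, X=0) weight 1/81
  (Y=1, W=2, U=4, Z=0, X=1) weight 1/162
  (Y=1, W=3, U=2, Z=2, X=0) weight 1/162
  (Y=1, W=3, U=2, Z=2, X=1) weight 1/324
  … 28 more
Group by Z:
  weight(Z=0) = 1/6
  weight(Z=2) = 1/12
Total weight = 1/6 + 1/12 = 1/4
P(Z=0 | obs) = 1/6 / 1/4 = 2/3
P(Z=2 | obs) = 1/12 / 1/4 = 1/3
argmax = 0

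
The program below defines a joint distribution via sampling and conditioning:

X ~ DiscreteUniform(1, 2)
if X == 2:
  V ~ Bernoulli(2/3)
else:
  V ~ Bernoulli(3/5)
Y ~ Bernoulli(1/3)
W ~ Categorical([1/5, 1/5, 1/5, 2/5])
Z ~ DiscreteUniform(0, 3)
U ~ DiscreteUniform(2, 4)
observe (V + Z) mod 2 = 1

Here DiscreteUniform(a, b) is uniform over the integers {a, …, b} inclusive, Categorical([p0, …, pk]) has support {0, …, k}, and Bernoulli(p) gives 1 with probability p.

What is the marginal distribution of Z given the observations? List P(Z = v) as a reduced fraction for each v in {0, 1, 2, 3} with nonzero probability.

P(Z=0) = 19/60, P(Z=1) = 11/60, P(Z=2) = 19/60, P(Z=3) = 11/60

Enumerate traces; 192 have nonzero weight after conditioning:
  (X=1, V=0, Y=0, W=0, Z=1, U=2) weight 1/450
  (X=1, V=0, Y=0, W=0, Z=1, U=3) weight 1/450
  (X=1, V=0, Y=0, W=0, Z=1, U=4) weight 1/450
  (X=1, V=0, Y=0, W=0, Z=3, U=2) weight 1/450
  (X=1, V=0, Y=0, W=0, Z=3, U=3) weight 1/450
  (X=1, V=0, Y=0, W=0, Z=3, U=4) weight 1/450
  (X=1, V=0, Y=0, W=1, Z=1, U=2) weight 1/450
  (X=1, V=0, Y=0, W=1, Z=1, U=3) weight 1/450
  (X=1, V=1, Y=0, W=0, Z=0, U=2) weight 1/300
  (X=1, V=1, Y=0, W=0, Z=2, U=2) weight 1/300
  … 182 more
Group by Z:
  weight(Z=0) = 19/120
  weight(Z=1) = 11/120
  weight(Z=2) = 19/120
  weight(Z=3) = 11/120
Total weight = 19/120 + 11/120 + 19/120 + 11/120 = 1/2
P(Z=0 | obs) = 19/120 / 1/2 = 19/60
P(Z=1 | obs) = 11/120 / 1/2 = 11/60
P(Z=2 | obs) = 19/120 / 1/2 = 19/60
P(Z=3 | obs) = 11/120 / 1/2 = 11/60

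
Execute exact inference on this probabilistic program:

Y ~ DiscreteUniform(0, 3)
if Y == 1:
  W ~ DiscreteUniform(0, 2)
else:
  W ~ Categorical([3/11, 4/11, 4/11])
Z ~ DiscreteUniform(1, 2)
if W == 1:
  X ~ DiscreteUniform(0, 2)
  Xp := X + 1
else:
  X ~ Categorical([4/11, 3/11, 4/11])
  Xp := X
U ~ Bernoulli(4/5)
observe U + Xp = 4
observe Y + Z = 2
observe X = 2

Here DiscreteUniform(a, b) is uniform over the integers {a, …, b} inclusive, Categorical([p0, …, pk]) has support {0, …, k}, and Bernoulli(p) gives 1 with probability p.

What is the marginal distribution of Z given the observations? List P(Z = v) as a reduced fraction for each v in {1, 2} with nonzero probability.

P(Z=1) = 11/23, P(Z=2) = 12/23

Enumerate traces; 2 have nonzero weight after conditioning:
  (Y=0, W=1, Z=2, X=2, U=1) weight 2/165
  (Y=1, W=1, Z=1, X=2, U=1) weight 1/90
Group by Z:
  weight(Z=1) = 1/90
  weight(Z=2) = 2/165
Total weight = 1/90 + 2/165 = 23/990
P(Z=1 | obs) = 1/90 / 23/990 = 11/23
P(Z=2 | obs) = 2/165 / 23/990 = 12/23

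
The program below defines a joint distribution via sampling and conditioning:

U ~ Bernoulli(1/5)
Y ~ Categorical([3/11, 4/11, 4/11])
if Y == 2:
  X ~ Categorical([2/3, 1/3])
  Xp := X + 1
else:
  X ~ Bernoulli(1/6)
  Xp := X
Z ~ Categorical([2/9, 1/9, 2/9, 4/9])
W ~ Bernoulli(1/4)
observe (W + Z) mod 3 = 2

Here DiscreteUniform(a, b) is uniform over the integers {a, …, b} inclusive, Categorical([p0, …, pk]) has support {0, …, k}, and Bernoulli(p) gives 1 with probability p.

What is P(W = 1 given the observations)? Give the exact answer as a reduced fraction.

P(W = 1 | obs) = 1/7

Enumerate traces; 24 have nonzero weight after conditioning:
  (U=0, Y=0, X=0, Z=1, W=1) weight 1/198
  (U=0, Y=0, X=0, Z=2, W=0) weight 1/33
  (U=0, Y=0, X=1, Z=1, W=1) weight 1/990
  (U=0, Y=0, X=1, Z=2, W=0) weight 1/165
  (U=0, Y=1, X=0, Z=1, W=1) weight 2/297
  (U=0, Y=1, X=0, Z=2, W=0) weight 4/99
  (U=0, Y=1, X=1, Z=1, W=1) weight 2/1485
  (U=0, Y=1, X=1, Z=2, W=0) weight 4/495
  … 16 more
Group by W:
  weight(W=0) = 1/6
  weight(W=1) = 1/36
Total weight = 1/6 + 1/36 = 7/36
P(W=0 | obs) = 1/6 / 7/36 = 6/7
P(W=1 | obs) = 1/36 / 7/36 = 1/7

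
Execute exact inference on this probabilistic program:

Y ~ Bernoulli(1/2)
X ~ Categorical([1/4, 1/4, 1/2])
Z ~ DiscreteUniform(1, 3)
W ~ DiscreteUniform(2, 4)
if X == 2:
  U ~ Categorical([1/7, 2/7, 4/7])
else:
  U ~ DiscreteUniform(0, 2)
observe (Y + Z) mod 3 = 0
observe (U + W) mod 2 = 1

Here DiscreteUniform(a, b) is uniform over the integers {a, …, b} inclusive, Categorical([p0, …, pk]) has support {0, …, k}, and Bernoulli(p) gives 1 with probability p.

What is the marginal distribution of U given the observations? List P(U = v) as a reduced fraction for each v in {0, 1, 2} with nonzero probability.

P(U=0) = 2/11, P(U=1) = 26/55, P(U=2) = 19/55

Enumerate traces; 24 have nonzero weight after conditioning:
  (Y=0, X=0, Z=3, W=2, U=1) weight 1/216
  (Y=0, X=0, Z=3, W=3, U=0) weight 1/216
  (Y=0, X=0, Z=3, W=3, U=2) weight 1/216
  (Y=0, X=0, Z=3, W=4, U=1) weight 1/216
  (Y=0, X=1, Z=3, W=2, U=1) weight 1/216
  (Y=0, X=1, Z=3, W=3, U=0) weight 1/216
  (Y=0, X=1, Z=3, W=3, U=2) weight 1/216
  (Y=0, X=1, Z=3, W=4, U=1) weight 1/216
  … 16 more
Group by U:
  weight(U=0) = 5/189
  weight(U=1) = 13/189
  weight(U=2) = 19/378
Total weight = 5/189 + 13/189 + 19/378 = 55/378
P(U=0 | obs) = 5/189 / 55/378 = 2/11
P(U=1 | obs) = 13/189 / 55/378 = 26/55
P(U=2 | obs) = 19/378 / 55/378 = 19/55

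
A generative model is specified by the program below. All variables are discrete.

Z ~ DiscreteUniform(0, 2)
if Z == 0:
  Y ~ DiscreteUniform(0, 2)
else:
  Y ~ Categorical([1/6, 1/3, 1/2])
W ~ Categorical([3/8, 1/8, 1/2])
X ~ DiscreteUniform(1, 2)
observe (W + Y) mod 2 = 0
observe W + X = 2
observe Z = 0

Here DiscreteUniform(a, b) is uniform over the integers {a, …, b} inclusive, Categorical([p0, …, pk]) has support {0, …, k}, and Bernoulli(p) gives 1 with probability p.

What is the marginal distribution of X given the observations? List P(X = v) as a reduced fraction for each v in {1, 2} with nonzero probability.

P(X=1) = 1/7, P(X=2) = 6/7

Enumerate traces; 3 have nonzero weight after conditioning:
  (Z=0, Y=0, W=0, X=2) weight 1/48
  (Z=0, Y=1, W=1, X=1) weight 1/144
  (Z=0, Y=2, W=0, X=2) weight 1/48
Group by X:
  weight(X=1) = 1/144
  weight(X=2) = 1/24
Total weight = 1/144 + 1/24 = 7/144
P(X=1 | obs) = 1/144 / 7/144 = 1/7
P(X=2 | obs) = 1/24 / 7/144 = 6/7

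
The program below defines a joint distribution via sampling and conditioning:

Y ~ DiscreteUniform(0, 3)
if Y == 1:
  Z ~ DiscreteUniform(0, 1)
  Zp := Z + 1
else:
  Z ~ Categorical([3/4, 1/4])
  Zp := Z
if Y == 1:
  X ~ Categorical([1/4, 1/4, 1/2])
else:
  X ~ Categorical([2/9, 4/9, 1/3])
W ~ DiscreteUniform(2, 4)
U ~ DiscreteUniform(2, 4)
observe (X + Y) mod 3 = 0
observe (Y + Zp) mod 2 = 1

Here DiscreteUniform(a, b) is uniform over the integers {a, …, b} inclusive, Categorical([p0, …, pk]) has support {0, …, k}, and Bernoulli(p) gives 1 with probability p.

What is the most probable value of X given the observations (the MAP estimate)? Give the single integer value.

Enumerate traces; 36 have nonzero weight after conditioning:
  (Y=0, Z=1, X=0, W=2, U=2) weight 1/648
  (Y=0, Z=1, X=0, W=2, U=3) weight 1/648
  (Y=0, Z=1, X=0, W=2, U=4) weight 1/648
  (Y=0, Z=1, X=0, W=3, U=2) weight 1/648
  (Y=0, Z=1, X=0, W=3, U=3) weight 1/648
  (Y=0, Z=1, X=0, W=3, U=4) weight 1/648
  (Y=0, Z=1, X=0, W=4, U=2) weight 1/648
  (Y=0, Z=1, X=0, W=4, U=3) weight 1/648
  (Y=1, Z=1, X=2, W=2, U=2) weight 1/144
  (Y=2, Z=1, X=1, W=2, U=2) weight 1/324
  … 26 more
Group by X:
  weight(X=0) = 1/18
  weight(X=1) = 1/36
  weight(X=2) = 1/16
Total weight = 1/18 + 1/36 + 1/16 = 7/48
P(X=0 | obs) = 1/18 / 7/48 = 8/21
P(X=1 | obs) = 1/36 / 7/48 = 4/21
P(X=2 | obs) = 1/16 / 7/48 = 3/7
argmax = 2

argmax_v P(X = v | obs) = 2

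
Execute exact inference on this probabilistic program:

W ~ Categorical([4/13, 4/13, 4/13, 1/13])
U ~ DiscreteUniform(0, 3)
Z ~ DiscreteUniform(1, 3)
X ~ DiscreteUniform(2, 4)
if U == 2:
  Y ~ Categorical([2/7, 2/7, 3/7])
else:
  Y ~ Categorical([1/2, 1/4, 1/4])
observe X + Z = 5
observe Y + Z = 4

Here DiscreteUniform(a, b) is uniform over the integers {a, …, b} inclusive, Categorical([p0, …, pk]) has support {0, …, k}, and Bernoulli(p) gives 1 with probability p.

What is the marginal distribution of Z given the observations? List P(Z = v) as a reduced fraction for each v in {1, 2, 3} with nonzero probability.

P(Z=2) = 33/62, P(Z=3) = 29/62

Enumerate traces; 32 have nonzero weight after conditioning:
  (W=0, U=0, Z=2, X=3, Y=2) weight 1/468
  (W=0, U=0, Z=3, X=2, Y=1) weight 1/468
  (W=0, U=1, Z=2, X=3, Y=2) weight 1/468
  (W=0, U=1, Z=3, X=2, Y=1) weight 1/468
  (W=0, U=2, Z=2, X=3, Y=2) weight 1/273
  (W=0, U=2, Z=3, X=2, Y=1) weight 2/819
  (W=0, U=3, Z=2, X=3, Y=2) weight 1/468
  (W=0, U=3, Z=3, X=2, Y=1) weight 1/468
  … 24 more
Group by Z:
  weight(Z=2) = 11/336
  weight(Z=3) = 29/1008
Total weight = 11/336 + 29/1008 = 31/504
P(Z=2 | obs) = 11/336 / 31/504 = 33/62
P(Z=3 | obs) = 29/1008 / 31/504 = 29/62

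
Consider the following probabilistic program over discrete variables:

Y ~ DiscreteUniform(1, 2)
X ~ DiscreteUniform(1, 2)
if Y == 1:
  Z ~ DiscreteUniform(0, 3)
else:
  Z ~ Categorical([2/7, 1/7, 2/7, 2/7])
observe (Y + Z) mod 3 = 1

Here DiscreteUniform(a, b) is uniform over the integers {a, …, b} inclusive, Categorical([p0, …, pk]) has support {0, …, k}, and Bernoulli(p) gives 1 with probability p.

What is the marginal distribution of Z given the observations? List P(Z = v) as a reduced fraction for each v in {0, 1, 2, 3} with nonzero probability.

P(Z=0) = 7/22, P(Z=2) = 4/11, P(Z=3) = 7/22

Enumerate traces; 6 have nonzero weight after conditioning:
  (Y=1, X=1, Z=0) weight 1/16
  (Y=1, X=1, Z=3) weight 1/16
  (Y=1, X=2, Z=0) weight 1/16
  (Y=1, X=2, Z=3) weight 1/16
  (Y=2, X=1, Z=2) weight 1/14
  (Y=2, X=2, Z=2) weight 1/14
Group by Z:
  weight(Z=0) = 1/8
  weight(Z=2) = 1/7
  weight(Z=3) = 1/8
Total weight = 1/8 + 1/7 + 1/8 = 11/28
P(Z=0 | obs) = 1/8 / 11/28 = 7/22
P(Z=2 | obs) = 1/7 / 11/28 = 4/11
P(Z=3 | obs) = 1/8 / 11/28 = 7/22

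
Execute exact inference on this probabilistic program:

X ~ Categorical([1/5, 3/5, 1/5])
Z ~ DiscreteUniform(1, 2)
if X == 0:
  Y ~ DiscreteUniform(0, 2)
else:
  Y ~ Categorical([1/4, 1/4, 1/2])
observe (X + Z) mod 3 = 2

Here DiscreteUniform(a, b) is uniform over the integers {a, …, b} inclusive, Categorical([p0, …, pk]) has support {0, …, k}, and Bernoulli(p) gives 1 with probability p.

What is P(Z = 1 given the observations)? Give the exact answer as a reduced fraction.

P(Z = 1 | obs) = 3/4

Enumerate traces; 6 have nonzero weight after conditioning:
  (X=0, Z=2, Y=0) weight 1/30
  (X=0, Z=2, Y=1) weight 1/30
  (X=0, Z=2, Y=2) weight 1/30
  (X=1, Z=1, Y=0) weight 3/40
  (X=1, Z=1, Y=1) weight 3/40
  (X=1, Z=1, Y=2) weight 3/20
Group by Z:
  weight(Z=1) = 3/10
  weight(Z=2) = 1/10
Total weight = 3/10 + 1/10 = 2/5
P(Z=1 | obs) = 3/10 / 2/5 = 3/4
P(Z=2 | obs) = 1/10 / 2/5 = 1/4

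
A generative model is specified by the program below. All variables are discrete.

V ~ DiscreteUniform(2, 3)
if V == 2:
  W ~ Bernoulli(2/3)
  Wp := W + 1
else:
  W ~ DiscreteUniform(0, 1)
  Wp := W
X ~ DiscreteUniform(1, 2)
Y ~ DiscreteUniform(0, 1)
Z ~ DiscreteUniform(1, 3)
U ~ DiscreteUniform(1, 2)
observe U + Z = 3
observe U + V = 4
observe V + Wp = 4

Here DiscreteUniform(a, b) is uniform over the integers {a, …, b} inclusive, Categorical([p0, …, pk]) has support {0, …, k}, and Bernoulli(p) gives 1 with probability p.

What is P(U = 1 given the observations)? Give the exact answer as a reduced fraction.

P(U = 1 | obs) = 3/7

Enumerate traces; 8 have nonzero weight after conditioning:
  (V=2, W=1, X=1, Y=0, Z=1, U=2) weight 1/72
  (V=2, W=1, X=1, Y=1, Z=1, U=2) weight 1/72
  (V=2, W=1, X=2, Y=0, Z=1, U=2) weight 1/72
  (V=2, W=1, X=2, Y=1, Z=1, U=2) weight 1/72
  (V=3, W=1, X=1, Y=0, Z=2, U=1) weight 1/96
  (V=3, W=1, X=1, Y=1, Z=2, U=1) weight 1/96
  (V=3, W=1, X=2, Y=0, Z=2, U=1) weight 1/96
  (V=3, W=1, X=2, Y=1, Z=2, U=1) weight 1/96
Group by U:
  weight(U=1) = 1/24
  weight(U=2) = 1/18
Total weight = 1/24 + 1/18 = 7/72
P(U=1 | obs) = 1/24 / 7/72 = 3/7
P(U=2 | obs) = 1/18 / 7/72 = 4/7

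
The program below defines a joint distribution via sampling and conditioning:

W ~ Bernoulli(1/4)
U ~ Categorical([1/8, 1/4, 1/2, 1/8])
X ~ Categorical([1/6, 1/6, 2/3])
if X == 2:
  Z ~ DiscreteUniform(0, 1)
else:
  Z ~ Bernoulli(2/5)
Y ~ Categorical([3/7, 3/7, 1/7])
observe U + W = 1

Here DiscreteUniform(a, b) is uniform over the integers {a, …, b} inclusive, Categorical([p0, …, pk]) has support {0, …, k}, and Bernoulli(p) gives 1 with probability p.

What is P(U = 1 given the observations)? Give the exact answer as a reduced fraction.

P(U = 1 | obs) = 6/7

Enumerate traces; 36 have nonzero weight after conditioning:
  (W=0, U=1, X=0, Z=0, Y=0) weight 9/1120
  (W=0, U=1, X=0, Z=0, Y=1) weight 9/1120
  (W=0, U=1, X=0, Z=0, Y=2) weight 3/1120
  (W=0, U=1, X=0, Z=1, Y=0) weight 3/560
  (W=0, U=1, X=0, Z=1, Y=1) weight 3/560
  (W=0, U=1, X=0, Z=1, Y=2) weight 1/560
  (W=0, U=1, X=1, Z=0, Y=0) weight 9/1120
  (W=0, U=1, X=1, Z=0, Y=1) weight 9/1120
  (W=1, U=0, X=0, Z=0, Y=0) weight 3/2240
  … 27 more
Group by U:
  weight(U=0) = 1/32
  weight(U=1) = 3/16
Total weight = 1/32 + 3/16 = 7/32
P(U=0 | obs) = 1/32 / 7/32 = 1/7
P(U=1 | obs) = 3/16 / 7/32 = 6/7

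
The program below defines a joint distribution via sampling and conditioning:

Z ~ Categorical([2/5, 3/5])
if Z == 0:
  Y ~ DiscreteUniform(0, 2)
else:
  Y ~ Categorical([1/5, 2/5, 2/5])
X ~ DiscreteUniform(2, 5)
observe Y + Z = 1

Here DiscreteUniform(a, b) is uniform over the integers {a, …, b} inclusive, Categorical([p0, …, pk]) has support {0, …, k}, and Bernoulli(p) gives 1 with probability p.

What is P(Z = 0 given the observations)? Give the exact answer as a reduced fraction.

Enumerate traces; 8 have nonzero weight after conditioning:
  (Z=0, Y=1, X=2) weight 1/30
  (Z=0, Y=1, X=3) weight 1/30
  (Z=0, Y=1, X=4) weight 1/30
  (Z=0, Y=1, X=5) weight 1/30
  (Z=1, Y=0, X=2) weight 3/100
  (Z=1, Y=0, X=3) weight 3/100
  (Z=1, Y=0, X=4) weight 3/100
  (Z=1, Y=0, X=5) weight 3/100
Group by Z:
  weight(Z=0) = 2/15
  weight(Z=1) = 3/25
Total weight = 2/15 + 3/25 = 19/75
P(Z=0 | obs) = 2/15 / 19/75 = 10/19
P(Z=1 | obs) = 3/25 / 19/75 = 9/19

P(Z = 0 | obs) = 10/19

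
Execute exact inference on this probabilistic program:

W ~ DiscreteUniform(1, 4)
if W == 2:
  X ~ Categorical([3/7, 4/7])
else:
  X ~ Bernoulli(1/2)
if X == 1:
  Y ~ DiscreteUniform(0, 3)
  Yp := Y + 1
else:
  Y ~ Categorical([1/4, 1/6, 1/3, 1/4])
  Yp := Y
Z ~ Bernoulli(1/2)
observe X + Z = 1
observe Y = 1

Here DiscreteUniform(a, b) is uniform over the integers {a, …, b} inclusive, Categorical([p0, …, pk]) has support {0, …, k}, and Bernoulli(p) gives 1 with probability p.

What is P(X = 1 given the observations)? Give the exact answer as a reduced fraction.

P(X = 1 | obs) = 29/47

Enumerate traces; 8 have nonzero weight after conditioning:
  (W=1, X=0, Y=1, Z=1) weight 1/96
  (W=1, X=1, Y=1, Z=0) weight 1/64
  (W=2, X=0, Y=1, Z=1) weight 1/112
  (W=2, X=1, Y=1, Z=0) weight 1/56
  (W=3, X=0, Y=1, Z=1) weight 1/96
  (W=3, X=1, Y=1, Z=0) weight 1/64
  (W=4, X=0, Y=1, Z=1) weight 1/96
  (W=4, X=1, Y=1, Z=0) weight 1/64
Group by X:
  weight(X=0) = 9/224
  weight(X=1) = 29/448
Total weight = 9/224 + 29/448 = 47/448
P(X=0 | obs) = 9/224 / 47/448 = 18/47
P(X=1 | obs) = 29/448 / 47/448 = 29/47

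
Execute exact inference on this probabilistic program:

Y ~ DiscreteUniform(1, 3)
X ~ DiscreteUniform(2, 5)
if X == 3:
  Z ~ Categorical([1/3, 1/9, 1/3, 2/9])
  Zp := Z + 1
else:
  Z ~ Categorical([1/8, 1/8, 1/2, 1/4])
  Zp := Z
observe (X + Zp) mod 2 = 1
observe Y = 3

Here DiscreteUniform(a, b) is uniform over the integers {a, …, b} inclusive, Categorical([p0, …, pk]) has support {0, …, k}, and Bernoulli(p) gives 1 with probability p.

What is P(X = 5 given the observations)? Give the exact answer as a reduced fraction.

Enumerate traces; 8 have nonzero weight after conditioning:
  (Y=3, X=2, Z=1) weight 1/96
  (Y=3, X=2, Z=3) weight 1/48
  (Y=3, X=3, Z=1) weight 1/108
  (Y=3, X=3, Z=3) weight 1/54
  (Y=3, X=4, Z=1) weight 1/96
  (Y=3, X=4, Z=3) weight 1/48
  (Y=3, X=5, Z=0) weight 1/96
  (Y=3, X=5, Z=2) weight 1/24
Group by X:
  weight(X=2) = 1/32
  weight(X=3) = 1/36
  weight(X=4) = 1/32
  weight(X=5) = 5/96
Total weight = 1/32 + 1/36 + 1/32 + 5/96 = 41/288
P(X=2 | obs) = 1/32 / 41/288 = 9/41
P(X=3 | obs) = 1/36 / 41/288 = 8/41
P(X=4 | obs) = 1/32 / 41/288 = 9/41
P(X=5 | obs) = 5/96 / 41/288 = 15/41

P(X = 5 | obs) = 15/41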